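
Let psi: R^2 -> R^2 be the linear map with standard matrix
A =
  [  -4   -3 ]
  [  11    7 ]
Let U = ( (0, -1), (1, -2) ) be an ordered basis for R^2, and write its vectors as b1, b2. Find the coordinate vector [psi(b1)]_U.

(1, 3)

Column 1 of [psi]_U is the U-coordinate vector of psi(b1).
In standard coordinates psi(b1) = A b1 = (3, -7).
Converting to U: (3, -7) = b1 + 3b2, so the coordinate vector is (1, 3).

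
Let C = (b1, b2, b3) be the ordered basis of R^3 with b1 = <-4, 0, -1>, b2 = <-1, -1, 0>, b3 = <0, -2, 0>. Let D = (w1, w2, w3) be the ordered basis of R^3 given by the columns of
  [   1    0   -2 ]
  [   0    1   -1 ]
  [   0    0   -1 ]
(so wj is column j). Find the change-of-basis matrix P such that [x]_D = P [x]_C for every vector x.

Let M have columns bj and N have columns wj. Then for every x, N [x]_D = x = M [x]_C, so P = N^(-1) M.
Since det N = -1, N^(-1) has integer entries; multiplying gives P = [[-2, -1, 0], [1, -1, -2], [1, 0, 0]].

[[-2, -1, 0], [1, -1, -2], [1, 0, 0]]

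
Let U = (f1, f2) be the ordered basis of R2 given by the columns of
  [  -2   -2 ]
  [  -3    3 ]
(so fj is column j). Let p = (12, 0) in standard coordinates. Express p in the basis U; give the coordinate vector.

Write p = c_1 f1 + c_2 f2 and solve for the c_i.
System: -2c_1 - 2c_2 = 12, -3c_1 + 3c_2 = 0; solving gives c_1 = -3, c_2 = -3.
Check: -3f1 - 3f2 = (12, 0).

(-3, -3)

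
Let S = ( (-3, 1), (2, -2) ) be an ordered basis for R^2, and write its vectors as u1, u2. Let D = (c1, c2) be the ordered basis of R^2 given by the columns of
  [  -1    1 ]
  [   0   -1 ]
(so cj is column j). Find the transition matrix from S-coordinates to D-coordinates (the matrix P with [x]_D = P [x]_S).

[[2, 0], [-1, 2]]

Column j of P is [uj]_D, since P maps S-coordinates to D-coordinates.
Expressing u1 in D: u1 = 2c1 - c2, so column 1 of P is (2, -1).
Doing the same for each uj gives P = [[2, 0], [-1, 2]].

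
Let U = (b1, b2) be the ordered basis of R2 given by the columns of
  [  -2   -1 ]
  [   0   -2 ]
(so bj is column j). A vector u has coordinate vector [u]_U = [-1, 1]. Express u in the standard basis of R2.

By definition u = -b1 + b2.
Summing componentwise gives [1, -2].

[1, -2]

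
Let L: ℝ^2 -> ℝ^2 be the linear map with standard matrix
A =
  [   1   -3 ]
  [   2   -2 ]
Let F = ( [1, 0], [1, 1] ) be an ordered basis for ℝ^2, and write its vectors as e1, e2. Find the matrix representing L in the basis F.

[[-1, -2], [2, 0]]

The j-th column of [L]_F is [L(ej)]_F.
L(e1) = A e1 = [1, 2] = -e1 + 2e2, so column 1 is [-1, 2].
Repeating for e2 and assembling the columns gives [[-1, -2], [2, 0]].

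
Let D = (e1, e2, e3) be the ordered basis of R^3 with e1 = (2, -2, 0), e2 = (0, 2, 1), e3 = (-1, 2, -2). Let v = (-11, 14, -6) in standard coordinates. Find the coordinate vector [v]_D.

We seek scalars with c_1 e1 + ... + c_3 e3 = v; equivalently solve M c = v where the columns of M are e1, ..., e3.
Gaussian elimination on [M | v] yields c = (-4, 0, 3).
Check: -4e1 + 0·e2 + 3e3 = (-11, 14, -6).

(-4, 0, 3)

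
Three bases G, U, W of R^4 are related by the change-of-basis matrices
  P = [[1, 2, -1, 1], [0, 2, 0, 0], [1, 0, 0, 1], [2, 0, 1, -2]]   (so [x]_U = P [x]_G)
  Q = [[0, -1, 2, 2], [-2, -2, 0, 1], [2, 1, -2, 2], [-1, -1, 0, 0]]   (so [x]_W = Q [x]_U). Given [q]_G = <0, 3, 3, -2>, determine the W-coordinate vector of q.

Composing the changes, [q]_W = Q P [q]_G.
Q P = [[6, -2, 2, -2], [0, -8, 3, -4], [4, 6, 0, -4], [-1, -4, 1, -1]]; applying this to <0, 3, 3, -2> gives <4, -7, 26, -7>.

<4, -7, 26, -7>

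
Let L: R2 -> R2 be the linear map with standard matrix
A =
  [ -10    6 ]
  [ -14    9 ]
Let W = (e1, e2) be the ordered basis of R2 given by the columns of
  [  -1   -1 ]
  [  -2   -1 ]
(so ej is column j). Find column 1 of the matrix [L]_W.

[2, 0]

Column 1 of [L]_W is the W-coordinate vector of L(e1).
In standard coordinates L(e1) = A e1 = [-2, -4].
Converting to W: [-2, -4] = 2e1 + 0·e2, so the coordinate vector is [2, 0].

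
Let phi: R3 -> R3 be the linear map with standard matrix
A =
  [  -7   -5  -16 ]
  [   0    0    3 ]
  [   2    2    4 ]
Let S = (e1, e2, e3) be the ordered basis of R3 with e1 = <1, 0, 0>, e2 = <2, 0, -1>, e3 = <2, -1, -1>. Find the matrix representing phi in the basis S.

[[-3, 2, 3], [-2, -3, -1], [0, 3, 3]]

Let P have columns e1, ..., e3. Then [phi]_S = P^(-1) A P.
Here det P = -1, so P^(-1) is integer; computing A P first and then P^(-1)(A P) gives [[-3, 2, 3], [-2, -3, -1], [0, 3, 3]].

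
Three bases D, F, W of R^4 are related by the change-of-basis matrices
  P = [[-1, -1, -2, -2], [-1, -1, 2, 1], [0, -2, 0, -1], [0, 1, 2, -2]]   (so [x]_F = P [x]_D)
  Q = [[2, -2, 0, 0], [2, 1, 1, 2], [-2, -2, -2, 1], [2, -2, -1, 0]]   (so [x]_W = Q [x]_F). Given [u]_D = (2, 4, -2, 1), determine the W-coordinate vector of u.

(10, -30, 42, 19)

First [u]_F = P [u]_D = (-4, -9, -9, -2).
Then [u]_W = Q [u]_F = (10, -30, 42, 19).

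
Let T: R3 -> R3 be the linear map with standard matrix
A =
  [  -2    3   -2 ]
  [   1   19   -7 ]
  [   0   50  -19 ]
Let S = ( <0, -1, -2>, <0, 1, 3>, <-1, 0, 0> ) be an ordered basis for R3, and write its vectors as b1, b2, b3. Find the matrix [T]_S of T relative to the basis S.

With P the matrix whose columns are b1, ..., b3, [T]_S = P^(-1) A P.
Column by column: T(b1) = A b1 = <1, -5, -12>; its S-coordinates <3, -2, -1> give column 1.
Continuing for each basis vector yields [T]_S = [[3, -1, 3], [-2, -3, 2], [-1, 3, -2]].

[[3, -1, 3], [-2, -3, 2], [-1, 3, -2]]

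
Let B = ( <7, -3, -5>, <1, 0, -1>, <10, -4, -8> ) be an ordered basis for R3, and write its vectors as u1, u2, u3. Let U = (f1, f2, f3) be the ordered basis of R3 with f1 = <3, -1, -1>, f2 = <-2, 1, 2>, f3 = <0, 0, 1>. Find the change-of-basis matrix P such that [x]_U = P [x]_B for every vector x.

Take x = uj: its B-coordinates are the j-th standard unit vector, so P e_j — column j of P — equals [uj]_U.
u1 = f1 - 2f2 + 0·f3, giving column 1 = <1, -2, 0>; repeating for each j gives P = [[1, 1, 2], [-2, 1, -2], [0, -2, -2]].

[[1, 1, 2], [-2, 1, -2], [0, -2, -2]]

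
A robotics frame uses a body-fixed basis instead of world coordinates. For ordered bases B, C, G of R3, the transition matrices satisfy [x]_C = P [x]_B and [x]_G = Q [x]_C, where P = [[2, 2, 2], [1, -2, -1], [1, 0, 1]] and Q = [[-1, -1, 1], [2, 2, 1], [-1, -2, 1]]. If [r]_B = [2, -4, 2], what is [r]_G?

[-4, 20, -12]

Composing the changes, [r]_G = Q P [r]_B.
Q P = [[-2, 0, 0], [7, 0, 3], [-3, 2, 1]]; applying this to [2, -4, 2] gives [-4, 20, -12].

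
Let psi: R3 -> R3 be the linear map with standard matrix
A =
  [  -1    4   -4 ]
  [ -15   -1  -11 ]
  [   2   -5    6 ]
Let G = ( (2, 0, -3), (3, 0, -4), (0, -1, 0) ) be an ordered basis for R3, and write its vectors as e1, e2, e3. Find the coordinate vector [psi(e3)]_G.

(1, -2, -1)

Compute psi(e3) = A e3 = (-4, 1, 5) in standard coordinates.
Then write this in G-coordinates: solve for y in y_1 e1 + ... + y_3 e3 = (-4, 1, 5).
This gives y = (1, -2, -1), which is column 3 of [psi]_G.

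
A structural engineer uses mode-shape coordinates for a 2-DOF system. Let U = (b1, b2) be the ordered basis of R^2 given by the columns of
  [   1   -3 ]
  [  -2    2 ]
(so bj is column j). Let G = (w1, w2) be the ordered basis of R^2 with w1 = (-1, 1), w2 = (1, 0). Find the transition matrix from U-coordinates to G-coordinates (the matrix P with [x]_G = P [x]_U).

Let M have columns bj and N have columns wj. Then for every x, N [x]_G = x = M [x]_U, so P = N^(-1) M.
Since det N = -1, N^(-1) has integer entries; multiplying gives P = [[-2, 2], [-1, -1]].

[[-2, 2], [-1, -1]]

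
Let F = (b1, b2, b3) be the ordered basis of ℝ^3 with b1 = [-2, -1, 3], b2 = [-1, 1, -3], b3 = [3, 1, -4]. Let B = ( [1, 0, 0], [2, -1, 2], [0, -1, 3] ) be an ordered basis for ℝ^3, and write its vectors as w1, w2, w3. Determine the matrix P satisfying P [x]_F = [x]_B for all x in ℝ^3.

Take x = bj: its F-coordinates are the j-th standard unit vector, so P e_j — column j of P — equals [bj]_B.
b1 = -2w1 + 0·w2 + w3, giving column 1 = [-2, 0, 1]; repeating for each j gives P = [[-2, -1, 1], [0, 0, 1], [1, -1, -2]].

[[-2, -1, 1], [0, 0, 1], [1, -1, -2]]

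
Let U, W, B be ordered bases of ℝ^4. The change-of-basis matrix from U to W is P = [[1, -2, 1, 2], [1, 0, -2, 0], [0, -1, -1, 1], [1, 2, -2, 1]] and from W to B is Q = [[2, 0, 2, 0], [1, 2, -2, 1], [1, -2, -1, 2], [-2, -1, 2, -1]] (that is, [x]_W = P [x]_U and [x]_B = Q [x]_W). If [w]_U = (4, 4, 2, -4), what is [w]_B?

Composing the changes, [w]_B = Q P [w]_U.
Q P = [[2, -6, 0, 6], [4, 2, -3, 1], [1, 3, 2, 3], [-4, 0, 0, -3]]; applying this to (4, 4, 2, -4) gives (-40, 14, 8, -4).

(-40, 14, 8, -4)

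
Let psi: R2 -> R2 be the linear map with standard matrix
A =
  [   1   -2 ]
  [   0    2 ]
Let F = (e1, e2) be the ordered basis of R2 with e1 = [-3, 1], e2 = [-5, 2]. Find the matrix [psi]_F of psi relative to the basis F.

[[0, -2], [1, 3]]

Let P have columns e1, e2. Then [psi]_F = P^(-1) A P.
Here det P = -1, so P^(-1) is integer; computing A P first and then P^(-1)(A P) gives [[0, -2], [1, 3]].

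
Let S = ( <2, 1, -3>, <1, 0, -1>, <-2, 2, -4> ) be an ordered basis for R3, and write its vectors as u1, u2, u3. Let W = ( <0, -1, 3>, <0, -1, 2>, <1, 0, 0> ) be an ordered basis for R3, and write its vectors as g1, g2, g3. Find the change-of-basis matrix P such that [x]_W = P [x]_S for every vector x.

Let M have columns uj and N have columns gj. Then for every x, N [x]_W = x = M [x]_S, so P = N^(-1) M.
Since det N = 1, N^(-1) has integer entries; multiplying gives P = [[-1, -1, 0], [0, 1, -2], [2, 1, -2]].

[[-1, -1, 0], [0, 1, -2], [2, 1, -2]]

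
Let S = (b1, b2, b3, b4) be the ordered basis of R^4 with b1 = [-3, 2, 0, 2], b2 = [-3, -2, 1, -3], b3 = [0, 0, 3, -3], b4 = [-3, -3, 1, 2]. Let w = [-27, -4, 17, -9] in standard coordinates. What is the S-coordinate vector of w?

We seek scalars with c_1 b1 + ... + c_4 b4 = w; equivalently solve M c = w where the columns of M are b1, ..., b4.
Gaussian elimination on [M | w] yields c = (4, 3, 4, 2).
Check: 4b1 + 3b2 + 4b3 + 2b4 = [-27, -4, 17, -9].

[4, 3, 4, 2]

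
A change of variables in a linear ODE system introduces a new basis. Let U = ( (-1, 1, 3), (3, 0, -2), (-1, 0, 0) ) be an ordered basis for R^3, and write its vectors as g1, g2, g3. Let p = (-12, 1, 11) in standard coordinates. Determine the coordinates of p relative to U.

We seek scalars with c_1 g1 + ... + c_3 g3 = p; equivalently solve M c = p where the columns of M are g1, ..., g3.
Solving this 3x3 system gives c = (1, -4, -1).
Check: g1 - 4g2 - g3 = (-12, 1, 11).

(1, -4, -1)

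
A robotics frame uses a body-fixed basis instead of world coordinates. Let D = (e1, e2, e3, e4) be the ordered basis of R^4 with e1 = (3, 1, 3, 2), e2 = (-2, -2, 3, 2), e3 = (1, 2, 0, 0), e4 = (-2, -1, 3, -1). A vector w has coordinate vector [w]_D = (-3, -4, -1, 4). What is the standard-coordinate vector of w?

(-10, -1, -9, -18)

w = M [w]_D, where M has columns e1, ..., e4.
Carrying out the matrix-vector product, w = (-10, -1, -9, -18).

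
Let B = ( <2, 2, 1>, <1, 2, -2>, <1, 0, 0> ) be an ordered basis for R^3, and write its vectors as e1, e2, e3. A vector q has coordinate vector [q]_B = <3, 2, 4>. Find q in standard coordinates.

q = M [q]_B, where M has columns e1, ..., e3.
Carrying out the matrix-vector product, q = <12, 10, -1>.

<12, 10, -1>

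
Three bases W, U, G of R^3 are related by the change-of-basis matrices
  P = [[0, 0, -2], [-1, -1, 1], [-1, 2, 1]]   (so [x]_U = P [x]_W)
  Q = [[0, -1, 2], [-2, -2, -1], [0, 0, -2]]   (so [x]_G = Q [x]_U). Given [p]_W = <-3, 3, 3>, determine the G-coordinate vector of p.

<21, -6, -24>

First [p]_U = P [p]_W = <-6, 3, 12>.
Then [p]_G = Q [p]_U = <21, -6, -24>.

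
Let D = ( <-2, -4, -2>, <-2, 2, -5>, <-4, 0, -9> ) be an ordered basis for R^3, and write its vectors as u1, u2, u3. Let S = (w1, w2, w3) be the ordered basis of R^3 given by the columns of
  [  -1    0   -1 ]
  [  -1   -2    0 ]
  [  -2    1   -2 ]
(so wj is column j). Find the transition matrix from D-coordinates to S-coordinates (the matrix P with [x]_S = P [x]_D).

Let M have columns uj and N have columns wj. Then for every x, N [x]_S = x = M [x]_D, so P = N^(-1) M.
Since det N = 1, N^(-1) has integer entries; multiplying gives P = [[0, 0, 2], [2, -1, -1], [2, 2, 2]].

[[0, 0, 2], [2, -1, -1], [2, 2, 2]]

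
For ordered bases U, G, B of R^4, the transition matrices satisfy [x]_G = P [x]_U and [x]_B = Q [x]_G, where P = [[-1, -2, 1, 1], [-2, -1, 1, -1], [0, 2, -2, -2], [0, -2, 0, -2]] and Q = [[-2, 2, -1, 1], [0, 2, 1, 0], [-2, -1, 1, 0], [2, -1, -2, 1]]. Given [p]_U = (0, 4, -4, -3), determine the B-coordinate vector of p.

Apply P to get G-coordinates (-15, -5, 22, -2), then Q to get B-coordinates.
The result is [p]_B = (-4, 12, 57, -71).

(-4, 12, 57, -71)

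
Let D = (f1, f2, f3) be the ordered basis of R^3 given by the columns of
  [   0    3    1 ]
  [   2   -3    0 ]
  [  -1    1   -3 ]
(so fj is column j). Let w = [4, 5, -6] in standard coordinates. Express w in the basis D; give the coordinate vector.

[4, 1, 1]

We seek scalars with c_1 f1 + ... + c_3 f3 = w; equivalently solve M c = w where the columns of M are f1, ..., f3.
Solving this 3x3 system gives c = (4, 1, 1).
Check: 4f1 + f2 + f3 = [4, 5, -6].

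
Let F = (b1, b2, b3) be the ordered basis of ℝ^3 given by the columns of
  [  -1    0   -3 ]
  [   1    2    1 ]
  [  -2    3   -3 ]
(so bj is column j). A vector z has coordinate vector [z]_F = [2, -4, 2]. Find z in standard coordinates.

The coordinates say z = 2b1 - 4b2 + 2b3; adding the scaled basis vectors gives [-8, -4, -22].

[-8, -4, -22]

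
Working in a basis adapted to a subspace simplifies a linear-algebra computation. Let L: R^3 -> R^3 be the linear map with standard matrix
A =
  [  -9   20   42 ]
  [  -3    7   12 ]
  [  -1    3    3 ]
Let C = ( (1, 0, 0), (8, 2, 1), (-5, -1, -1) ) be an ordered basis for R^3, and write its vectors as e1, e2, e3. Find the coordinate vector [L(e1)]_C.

Column 1 of [L]_C is the C-coordinate vector of L(e1).
In standard coordinates L(e1) = A e1 = (-9, -3, -1).
Converting to C: (-9, -3, -1) = 2e1 - 2e2 - e3, so the coordinate vector is (2, -2, -1).

(2, -2, -1)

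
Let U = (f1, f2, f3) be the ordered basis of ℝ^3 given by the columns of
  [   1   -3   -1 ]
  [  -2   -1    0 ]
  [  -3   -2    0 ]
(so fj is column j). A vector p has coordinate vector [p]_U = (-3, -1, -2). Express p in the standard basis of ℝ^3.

The coordinates say p = -3f1 - f2 - 2f3; adding the scaled basis vectors gives (2, 7, 11).

(2, 7, 11)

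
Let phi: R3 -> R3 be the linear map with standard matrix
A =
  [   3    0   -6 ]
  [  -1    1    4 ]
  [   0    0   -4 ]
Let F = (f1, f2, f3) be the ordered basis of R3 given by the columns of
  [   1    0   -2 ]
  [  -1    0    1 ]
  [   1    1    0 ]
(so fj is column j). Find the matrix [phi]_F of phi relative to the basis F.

Let P have columns f1, ..., f3. Then [phi]_F = P^(-1) A P.
Here det P = 1, so P^(-1) is integer; computing A P first and then P^(-1)(A P) gives [[-1, -2, 0], [-3, -2, 0], [1, 2, 3]].

[[-1, -2, 0], [-3, -2, 0], [1, 2, 3]]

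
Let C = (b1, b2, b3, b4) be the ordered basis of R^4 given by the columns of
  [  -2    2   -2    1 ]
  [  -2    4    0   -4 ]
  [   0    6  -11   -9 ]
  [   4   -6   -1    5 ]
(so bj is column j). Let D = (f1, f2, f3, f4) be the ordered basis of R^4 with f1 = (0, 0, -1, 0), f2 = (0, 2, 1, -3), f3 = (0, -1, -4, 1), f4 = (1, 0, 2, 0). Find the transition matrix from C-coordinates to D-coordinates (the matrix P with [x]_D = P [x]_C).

Column j of P is [bj]_D, since P maps C-coordinates to D-coordinates.
Expressing b1 in D: b1 = 2f1 - 2f2 - 2f3 - 2f4, so column 1 of P is (2, -2, -2, -2).
Doing the same for each bj gives P = [[2, 0, 0, 2], [-2, 2, 1, -1], [-2, 0, 2, 2], [-2, 2, -2, 1]].

[[2, 0, 0, 2], [-2, 2, 1, -1], [-2, 0, 2, 2], [-2, 2, -2, 1]]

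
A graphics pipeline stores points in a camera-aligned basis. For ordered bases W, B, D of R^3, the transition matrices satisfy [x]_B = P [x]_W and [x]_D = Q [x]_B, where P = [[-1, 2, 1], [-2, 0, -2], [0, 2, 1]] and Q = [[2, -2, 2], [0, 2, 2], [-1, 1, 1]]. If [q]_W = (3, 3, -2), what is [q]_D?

(14, 4, 1)

First [q]_B = P [q]_W = (1, -2, 4).
Then [q]_D = Q [q]_B = (14, 4, 1).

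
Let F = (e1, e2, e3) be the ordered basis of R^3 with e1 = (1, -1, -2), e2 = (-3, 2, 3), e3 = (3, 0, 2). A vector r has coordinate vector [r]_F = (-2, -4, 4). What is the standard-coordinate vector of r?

(22, -6, 0)

By definition r = -2e1 - 4e2 + 4e3.
Summing componentwise gives (22, -6, 0).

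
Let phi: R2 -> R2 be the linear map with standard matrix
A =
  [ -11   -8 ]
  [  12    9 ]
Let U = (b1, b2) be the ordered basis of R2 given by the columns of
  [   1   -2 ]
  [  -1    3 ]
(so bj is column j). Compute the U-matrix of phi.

[[-3, 0], [0, 1]]

With P the matrix whose columns are b1, b2, [phi]_U = P^(-1) A P.
Column by column: phi(b1) = A b1 = [-3, 3]; its U-coordinates [-3, 0] give column 1.
Continuing for each basis vector yields [phi]_U = [[-3, 0], [0, 1]].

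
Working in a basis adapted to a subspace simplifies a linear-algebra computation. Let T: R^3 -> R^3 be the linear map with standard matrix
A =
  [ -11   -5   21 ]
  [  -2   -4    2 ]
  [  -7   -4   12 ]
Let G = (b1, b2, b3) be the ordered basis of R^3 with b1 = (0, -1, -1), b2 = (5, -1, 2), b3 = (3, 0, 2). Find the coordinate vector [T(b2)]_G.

(3, -1, -1)

Column 2 of [T]_G is the G-coordinate vector of T(b2).
In standard coordinates T(b2) = A b2 = (-8, -2, -7).
Converting to G: (-8, -2, -7) = 3b1 - b2 - b3, so the coordinate vector is (3, -1, -1).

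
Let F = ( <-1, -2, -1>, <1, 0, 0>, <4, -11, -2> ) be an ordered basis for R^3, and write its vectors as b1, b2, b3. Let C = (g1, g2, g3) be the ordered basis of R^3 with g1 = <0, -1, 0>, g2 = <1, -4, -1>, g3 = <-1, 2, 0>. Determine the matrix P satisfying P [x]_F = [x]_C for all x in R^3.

Let M have columns bj and N have columns gj. Then for every x, N [x]_C = x = M [x]_F, so P = N^(-1) M.
Since det N = -1, N^(-1) has integer entries; multiplying gives P = [[2, -2, -1], [1, 0, 2], [2, -1, -2]].

[[2, -2, -1], [1, 0, 2], [2, -1, -2]]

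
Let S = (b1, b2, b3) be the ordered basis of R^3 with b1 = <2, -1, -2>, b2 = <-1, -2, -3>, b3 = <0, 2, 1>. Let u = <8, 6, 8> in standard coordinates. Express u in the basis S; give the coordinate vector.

<2, -4, 0>

Write u = c_1 b1 + ... + c_3 b3 and solve for the c_i.
Gaussian elimination on [M | u] yields c = (2, -4, 0).
Check: 2b1 - 4b2 + 0·b3 = <8, 6, 8>.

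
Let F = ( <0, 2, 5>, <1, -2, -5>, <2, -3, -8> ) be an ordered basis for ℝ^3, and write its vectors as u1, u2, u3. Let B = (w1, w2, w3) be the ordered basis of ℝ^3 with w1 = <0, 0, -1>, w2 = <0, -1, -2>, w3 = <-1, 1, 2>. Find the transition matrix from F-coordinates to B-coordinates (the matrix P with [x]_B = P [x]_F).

Column j of P is [uj]_B, since P maps F-coordinates to B-coordinates.
Expressing u1 in B: u1 = -w1 - 2w2 + 0·w3, so column 1 of P is <-1, -2, 0>.
Doing the same for each uj gives P = [[-1, 1, 2], [-2, 1, 1], [0, -1, -2]].

[[-1, 1, 2], [-2, 1, 1], [0, -1, -2]]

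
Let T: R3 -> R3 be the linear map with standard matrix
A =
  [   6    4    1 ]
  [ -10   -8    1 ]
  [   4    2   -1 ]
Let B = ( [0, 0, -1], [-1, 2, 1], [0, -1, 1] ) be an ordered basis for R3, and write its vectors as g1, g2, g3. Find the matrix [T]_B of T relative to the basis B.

The j-th column of [T]_B is [T(gj)]_B.
T(g1) = A g1 = [-1, -1, 1] = 3g1 + g2 + 3g3, so column 1 is [3, 1, 3].
Repeating for g2, g3 and assembling the columns gives [[3, -3, 3], [1, -3, 3], [3, -1, -3]].

[[3, -3, 3], [1, -3, 3], [3, -1, -3]]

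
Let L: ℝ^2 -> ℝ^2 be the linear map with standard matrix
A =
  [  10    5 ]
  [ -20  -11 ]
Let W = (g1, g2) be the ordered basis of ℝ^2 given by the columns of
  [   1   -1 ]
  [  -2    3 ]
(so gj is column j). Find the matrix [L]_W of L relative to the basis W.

[[2, 2], [2, -3]]

The j-th column of [L]_W is [L(gj)]_W.
L(g1) = A g1 = <0, 2> = 2g1 + 2g2, so column 1 is <2, 2>.
Repeating for g2 and assembling the columns gives [[2, 2], [2, -3]].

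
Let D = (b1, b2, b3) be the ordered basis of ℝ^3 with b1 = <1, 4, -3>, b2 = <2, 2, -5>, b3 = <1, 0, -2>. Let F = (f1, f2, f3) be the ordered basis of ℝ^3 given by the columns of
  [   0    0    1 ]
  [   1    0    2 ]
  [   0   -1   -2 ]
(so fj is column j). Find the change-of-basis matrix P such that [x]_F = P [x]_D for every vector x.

[[2, -2, -2], [1, 1, 0], [1, 2, 1]]

Column j of P is [bj]_F, since P maps D-coordinates to F-coordinates.
Expressing b1 in F: b1 = 2f1 + f2 + f3, so column 1 of P is <2, 1, 1>.
Doing the same for each bj gives P = [[2, -2, -2], [1, 1, 0], [1, 2, 1]].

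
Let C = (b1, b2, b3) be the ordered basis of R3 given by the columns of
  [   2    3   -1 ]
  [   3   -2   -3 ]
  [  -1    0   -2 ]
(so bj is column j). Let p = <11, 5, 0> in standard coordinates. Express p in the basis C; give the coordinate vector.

Write p = c_1 b1 + ... + c_3 b3 and solve for the c_i.
Row-reducing the augmented matrix [M | p] gives c = (2, 2, -1).
Check: 2b1 + 2b2 - b3 = <11, 5, 0>.

<2, 2, -1>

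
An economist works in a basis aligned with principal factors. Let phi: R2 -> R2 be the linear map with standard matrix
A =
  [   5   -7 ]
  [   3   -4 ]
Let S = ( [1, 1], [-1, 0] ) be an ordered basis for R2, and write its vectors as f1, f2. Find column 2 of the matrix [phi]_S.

Compute phi(f2) = A f2 = [-5, -3] in standard coordinates.
Then write this in S-coordinates: solve for y in y_1 f1 + y_2 f2 = [-5, -3].
This gives y = [-3, 2], which is column 2 of [phi]_S.

[-3, 2]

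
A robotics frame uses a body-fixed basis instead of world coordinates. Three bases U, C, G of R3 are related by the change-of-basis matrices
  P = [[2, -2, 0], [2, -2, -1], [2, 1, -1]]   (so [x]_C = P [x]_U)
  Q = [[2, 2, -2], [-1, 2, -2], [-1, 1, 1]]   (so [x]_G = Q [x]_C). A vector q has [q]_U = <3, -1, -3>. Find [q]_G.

Composing the changes, [q]_G = Q P [q]_U.
Q P = [[4, -10, 0], [-2, -4, 0], [2, 1, -2]]; applying this to <3, -1, -3> gives <22, -2, 11>.

<22, -2, 11>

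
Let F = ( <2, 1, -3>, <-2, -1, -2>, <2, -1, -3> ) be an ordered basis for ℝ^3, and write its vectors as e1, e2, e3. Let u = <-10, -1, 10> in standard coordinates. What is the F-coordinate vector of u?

We seek scalars with c_1 e1 + ... + c_3 e3 = u; equivalently solve M c = u where the columns of M are e1, ..., e3.
Row-reducing the augmented matrix [M | u] gives c = (-2, 1, -2).
Check: -2e1 + e2 - 2e3 = <-10, -1, 10>.

<-2, 1, -2>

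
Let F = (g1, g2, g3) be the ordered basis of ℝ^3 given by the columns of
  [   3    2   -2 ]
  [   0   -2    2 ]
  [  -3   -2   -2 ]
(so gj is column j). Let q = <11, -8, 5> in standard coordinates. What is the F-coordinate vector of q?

[q]_F is the unique c with M c = q, where M has columns g1, ..., g3.
Solving this 3x3 system gives c = (1, 0, -4).
Check: g1 + 0·g2 - 4g3 = <11, -8, 5>.

<1, 0, -4>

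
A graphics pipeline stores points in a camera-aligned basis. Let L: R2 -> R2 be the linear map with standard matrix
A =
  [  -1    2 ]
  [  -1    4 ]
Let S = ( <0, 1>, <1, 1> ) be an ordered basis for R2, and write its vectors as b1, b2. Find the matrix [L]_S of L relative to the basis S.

[[2, 2], [2, 1]]

With P the matrix whose columns are b1, b2, [L]_S = P^(-1) A P.
Column by column: L(b1) = A b1 = <2, 4>; its S-coordinates <2, 2> give column 1.
Continuing for each basis vector yields [L]_S = [[2, 2], [2, 1]].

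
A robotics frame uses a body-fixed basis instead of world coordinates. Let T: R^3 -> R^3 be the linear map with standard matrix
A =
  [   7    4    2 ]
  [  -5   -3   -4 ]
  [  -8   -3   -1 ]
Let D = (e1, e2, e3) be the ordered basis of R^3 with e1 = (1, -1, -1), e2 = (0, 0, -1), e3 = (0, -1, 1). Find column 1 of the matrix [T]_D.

(1, 0, -3)

Column 1 of [T]_D is the D-coordinate vector of T(e1).
In standard coordinates T(e1) = A e1 = (1, 2, -4).
Converting to D: (1, 2, -4) = e1 + 0·e2 - 3e3, so the coordinate vector is (1, 0, -3).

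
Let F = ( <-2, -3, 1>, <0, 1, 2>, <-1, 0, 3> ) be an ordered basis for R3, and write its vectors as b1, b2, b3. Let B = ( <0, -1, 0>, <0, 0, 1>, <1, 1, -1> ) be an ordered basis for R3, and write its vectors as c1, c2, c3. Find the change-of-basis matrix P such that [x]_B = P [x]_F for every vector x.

Let M have columns bj and N have columns cj. Then for every x, N [x]_B = x = M [x]_F, so P = N^(-1) M.
Since det N = -1, N^(-1) has integer entries; multiplying gives P = [[1, -1, -1], [-1, 2, 2], [-2, 0, -1]].

[[1, -1, -1], [-1, 2, 2], [-2, 0, -1]]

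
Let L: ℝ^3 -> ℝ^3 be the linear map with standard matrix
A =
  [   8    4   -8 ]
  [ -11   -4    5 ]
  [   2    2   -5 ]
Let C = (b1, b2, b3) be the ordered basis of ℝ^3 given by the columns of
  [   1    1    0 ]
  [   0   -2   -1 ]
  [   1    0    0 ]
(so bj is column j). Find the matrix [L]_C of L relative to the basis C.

With P the matrix whose columns are b1, ..., b3, [L]_C = P^(-1) A P.
Column by column: L(b1) = A b1 = <0, -6, -3>; its C-coordinates <-3, 3, 0> give column 1.
Continuing for each basis vector yields [L]_C = [[-3, -2, -2], [3, 2, -2], [0, -1, 0]].

[[-3, -2, -2], [3, 2, -2], [0, -1, 0]]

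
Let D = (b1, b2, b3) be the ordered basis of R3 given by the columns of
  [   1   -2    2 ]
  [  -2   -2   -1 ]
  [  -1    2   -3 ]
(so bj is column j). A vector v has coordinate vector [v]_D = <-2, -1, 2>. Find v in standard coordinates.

<4, 4, -6>

By definition v = -2b1 - b2 + 2b3.
Summing componentwise gives <4, 4, -6>.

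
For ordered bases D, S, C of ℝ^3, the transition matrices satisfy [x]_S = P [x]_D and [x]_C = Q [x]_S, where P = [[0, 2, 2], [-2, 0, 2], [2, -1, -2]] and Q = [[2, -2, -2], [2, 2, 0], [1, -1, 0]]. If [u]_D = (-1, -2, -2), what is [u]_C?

(-20, -20, -6)

First [u]_S = P [u]_D = (-8, -2, 4).
Then [u]_C = Q [u]_S = (-20, -20, -6).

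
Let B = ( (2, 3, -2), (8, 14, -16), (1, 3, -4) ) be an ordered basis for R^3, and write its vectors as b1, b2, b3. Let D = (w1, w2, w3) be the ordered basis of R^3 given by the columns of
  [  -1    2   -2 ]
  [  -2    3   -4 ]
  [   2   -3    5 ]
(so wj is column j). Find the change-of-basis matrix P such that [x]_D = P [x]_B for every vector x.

[[-2, 0, -1], [1, 2, -1], [1, -2, -1]]

Column j of P is [bj]_D, since P maps B-coordinates to D-coordinates.
Expressing b1 in D: b1 = -2w1 + w2 + w3, so column 1 of P is (-2, 1, 1).
Doing the same for each bj gives P = [[-2, 0, -1], [1, 2, -1], [1, -2, -1]].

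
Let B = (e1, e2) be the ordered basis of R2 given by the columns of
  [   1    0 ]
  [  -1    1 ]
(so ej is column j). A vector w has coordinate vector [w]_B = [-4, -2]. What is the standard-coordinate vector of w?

By definition w = -4e1 - 2e2.
Summing componentwise gives [-4, 2].

[-4, 2]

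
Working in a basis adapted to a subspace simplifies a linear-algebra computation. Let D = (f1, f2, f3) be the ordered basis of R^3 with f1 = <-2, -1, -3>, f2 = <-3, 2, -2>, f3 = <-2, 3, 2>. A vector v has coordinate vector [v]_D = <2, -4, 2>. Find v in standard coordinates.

<4, -4, 6>

By definition v = 2f1 - 4f2 + 2f3.
Summing componentwise gives <4, -4, 6>.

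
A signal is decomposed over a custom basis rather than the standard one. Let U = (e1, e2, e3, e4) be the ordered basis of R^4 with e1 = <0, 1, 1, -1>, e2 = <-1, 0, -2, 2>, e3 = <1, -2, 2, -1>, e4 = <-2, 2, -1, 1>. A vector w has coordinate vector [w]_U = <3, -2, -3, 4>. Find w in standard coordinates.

<-9, 17, -3, 0>

The coordinates say w = 3e1 - 2e2 - 3e3 + 4e4; adding the scaled basis vectors gives <-9, 17, -3, 0>.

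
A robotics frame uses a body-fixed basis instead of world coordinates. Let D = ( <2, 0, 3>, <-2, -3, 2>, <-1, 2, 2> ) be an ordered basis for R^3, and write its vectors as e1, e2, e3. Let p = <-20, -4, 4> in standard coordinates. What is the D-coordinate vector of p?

We seek scalars with c_1 e1 + ... + c_3 e3 = p; equivalently solve M c = p where the columns of M are e1, ..., e3.
Solving this 3x3 system gives c = (-4, 4, 4).
Check: -4e1 + 4e2 + 4e3 = <-20, -4, 4>.

<-4, 4, 4>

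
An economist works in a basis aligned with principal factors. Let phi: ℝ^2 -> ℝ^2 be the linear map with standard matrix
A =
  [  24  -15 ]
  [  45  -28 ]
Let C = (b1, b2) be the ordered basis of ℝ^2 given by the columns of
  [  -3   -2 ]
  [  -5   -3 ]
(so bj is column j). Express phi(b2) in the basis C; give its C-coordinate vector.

Compute phi(b2) = A b2 = <-3, -6> in standard coordinates.
Then write this in C-coordinates: solve for y in y_1 b1 + y_2 b2 = <-3, -6>.
This gives y = <3, -3>, which is column 2 of [phi]_C.

<3, -3>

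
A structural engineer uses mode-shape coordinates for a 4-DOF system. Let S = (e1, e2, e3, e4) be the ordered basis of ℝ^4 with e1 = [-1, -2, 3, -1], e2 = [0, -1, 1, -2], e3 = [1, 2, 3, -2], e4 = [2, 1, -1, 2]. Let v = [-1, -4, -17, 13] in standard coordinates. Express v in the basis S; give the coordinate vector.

[v]_S is the unique c with M c = v, where M has columns e1, ..., e4.
Row-reducing the augmented matrix [M | v] gives c = (-1, -1, -4, 1).
Check: -e1 - e2 - 4e3 + e4 = [-1, -4, -17, 13].

[-1, -1, -4, 1]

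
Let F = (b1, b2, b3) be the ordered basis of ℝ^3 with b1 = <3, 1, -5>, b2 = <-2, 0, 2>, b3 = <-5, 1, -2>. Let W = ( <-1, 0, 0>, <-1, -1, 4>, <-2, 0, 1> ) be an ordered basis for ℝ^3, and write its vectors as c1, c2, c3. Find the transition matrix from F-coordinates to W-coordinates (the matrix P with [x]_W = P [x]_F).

[[0, -2, 2], [-1, 0, -1], [-1, 2, 2]]

Let M have columns bj and N have columns cj. Then for every x, N [x]_W = x = M [x]_F, so P = N^(-1) M.
Since det N = 1, N^(-1) has integer entries; multiplying gives P = [[0, -2, 2], [-1, 0, -1], [-1, 2, 2]].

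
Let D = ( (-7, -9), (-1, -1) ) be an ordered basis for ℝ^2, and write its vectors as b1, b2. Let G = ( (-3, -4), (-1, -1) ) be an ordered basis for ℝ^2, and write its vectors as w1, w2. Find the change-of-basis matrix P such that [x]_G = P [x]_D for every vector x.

[[2, 0], [1, 1]]

Column j of P is [bj]_G, since P maps D-coordinates to G-coordinates.
Expressing b1 in G: b1 = 2w1 + w2, so column 1 of P is (2, 1).
Doing the same for each bj gives P = [[2, 0], [1, 1]].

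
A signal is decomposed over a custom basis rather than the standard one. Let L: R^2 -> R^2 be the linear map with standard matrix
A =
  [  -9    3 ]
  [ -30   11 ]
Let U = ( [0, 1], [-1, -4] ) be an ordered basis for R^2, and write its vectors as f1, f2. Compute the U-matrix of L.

[[-1, -2], [-3, 3]]

Let P have columns f1, f2. Then [L]_U = P^(-1) A P.
Here det P = 1, so P^(-1) is integer; computing A P first and then P^(-1)(A P) gives [[-1, -2], [-3, 3]].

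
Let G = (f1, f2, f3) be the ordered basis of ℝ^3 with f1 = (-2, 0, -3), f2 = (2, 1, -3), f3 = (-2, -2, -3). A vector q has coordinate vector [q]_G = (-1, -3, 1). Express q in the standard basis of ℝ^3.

By definition q = -f1 - 3f2 + f3.
Summing componentwise gives (-6, -5, 9).

(-6, -5, 9)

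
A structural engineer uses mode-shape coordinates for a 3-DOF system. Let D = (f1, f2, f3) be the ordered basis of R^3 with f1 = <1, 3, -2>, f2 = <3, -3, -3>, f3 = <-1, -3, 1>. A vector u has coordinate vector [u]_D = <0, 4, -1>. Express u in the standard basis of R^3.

By definition u = 0·f1 + 4f2 - f3.
Summing componentwise gives <13, -9, -13>.

<13, -9, -13>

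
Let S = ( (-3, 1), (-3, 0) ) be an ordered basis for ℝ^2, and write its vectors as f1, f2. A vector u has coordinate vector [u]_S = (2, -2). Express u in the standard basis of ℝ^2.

The coordinates say u = 2f1 - 2f2; adding the scaled basis vectors gives (0, 2).

(0, 2)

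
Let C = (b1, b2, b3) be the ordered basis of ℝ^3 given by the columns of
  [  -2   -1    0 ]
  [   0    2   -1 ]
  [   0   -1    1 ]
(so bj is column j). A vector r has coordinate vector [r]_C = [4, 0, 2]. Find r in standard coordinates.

By definition r = 4b1 + 0·b2 + 2b3.
Summing componentwise gives [-8, -2, 2].

[-8, -2, 2]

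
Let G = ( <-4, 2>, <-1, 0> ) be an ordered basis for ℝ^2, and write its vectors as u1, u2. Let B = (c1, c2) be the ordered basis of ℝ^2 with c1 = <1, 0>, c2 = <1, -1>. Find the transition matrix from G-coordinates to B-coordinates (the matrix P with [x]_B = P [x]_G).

Column j of P is [uj]_B, since P maps G-coordinates to B-coordinates.
Expressing u1 in B: u1 = -2c1 - 2c2, so column 1 of P is <-2, -2>.
Doing the same for each uj gives P = [[-2, -1], [-2, 0]].

[[-2, -1], [-2, 0]]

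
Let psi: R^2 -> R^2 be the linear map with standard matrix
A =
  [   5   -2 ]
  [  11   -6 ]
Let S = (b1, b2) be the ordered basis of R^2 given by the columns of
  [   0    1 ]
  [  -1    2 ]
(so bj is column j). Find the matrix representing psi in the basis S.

[[-2, 3], [2, 1]]

Let P have columns b1, b2. Then [psi]_S = P^(-1) A P.
Here det P = 1, so P^(-1) is integer; computing A P first and then P^(-1)(A P) gives [[-2, 3], [2, 1]].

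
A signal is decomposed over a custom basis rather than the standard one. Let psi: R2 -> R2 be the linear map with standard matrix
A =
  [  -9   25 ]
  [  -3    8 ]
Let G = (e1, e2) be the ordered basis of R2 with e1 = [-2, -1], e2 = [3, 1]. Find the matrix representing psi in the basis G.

Let P have columns e1, e2. Then [psi]_G = P^(-1) A P.
Here det P = 1, so P^(-1) is integer; computing A P first and then P^(-1)(A P) gives [[-1, 1], [-3, 0]].

[[-1, 1], [-3, 0]]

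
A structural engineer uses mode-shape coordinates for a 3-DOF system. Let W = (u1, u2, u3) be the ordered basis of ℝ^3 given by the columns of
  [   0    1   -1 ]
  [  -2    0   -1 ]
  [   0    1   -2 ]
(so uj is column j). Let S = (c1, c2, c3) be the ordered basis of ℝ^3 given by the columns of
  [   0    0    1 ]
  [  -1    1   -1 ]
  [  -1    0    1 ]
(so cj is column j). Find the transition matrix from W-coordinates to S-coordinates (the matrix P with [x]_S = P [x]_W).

[[0, 0, 1], [-2, 1, -1], [0, 1, -1]]

Let M have columns uj and N have columns cj. Then for every x, N [x]_S = x = M [x]_W, so P = N^(-1) M.
Since det N = 1, N^(-1) has integer entries; multiplying gives P = [[0, 0, 1], [-2, 1, -1], [0, 1, -1]].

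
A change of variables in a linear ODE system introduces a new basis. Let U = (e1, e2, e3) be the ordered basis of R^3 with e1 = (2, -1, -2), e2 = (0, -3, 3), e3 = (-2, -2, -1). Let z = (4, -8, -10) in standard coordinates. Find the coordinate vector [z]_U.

Write z = c_1 e1 + ... + c_3 e3 and solve for the c_i.
Gaussian elimination on [M | z] yields c = (4, 0, 2).
Check: 4e1 + 0·e2 + 2e3 = (4, -8, -10).

(4, 0, 2)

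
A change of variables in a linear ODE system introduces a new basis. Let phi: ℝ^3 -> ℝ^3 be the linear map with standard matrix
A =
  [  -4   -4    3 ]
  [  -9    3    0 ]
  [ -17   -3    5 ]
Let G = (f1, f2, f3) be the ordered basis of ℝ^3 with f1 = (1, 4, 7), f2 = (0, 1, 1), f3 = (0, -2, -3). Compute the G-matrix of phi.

Let P have columns f1, ..., f3. Then [phi]_G = P^(-1) A P.
Here det P = -1, so P^(-1) is integer; computing A P first and then P^(-1)(A P) gives [[1, -1, -1], [-1, 3, -2], [0, -2, 0]].

[[1, -1, -1], [-1, 3, -2], [0, -2, 0]]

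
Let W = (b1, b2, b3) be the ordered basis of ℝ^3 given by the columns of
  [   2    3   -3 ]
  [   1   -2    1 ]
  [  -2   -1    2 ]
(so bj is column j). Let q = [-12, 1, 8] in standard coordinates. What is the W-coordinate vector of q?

[q]_W is the unique c with M c = q, where M has columns b1, ..., b3.
Solving this 3x3 system gives c = (-3, -2, 0).
Check: -3b1 - 2b2 + 0·b3 = [-12, 1, 8].

[-3, -2, 0]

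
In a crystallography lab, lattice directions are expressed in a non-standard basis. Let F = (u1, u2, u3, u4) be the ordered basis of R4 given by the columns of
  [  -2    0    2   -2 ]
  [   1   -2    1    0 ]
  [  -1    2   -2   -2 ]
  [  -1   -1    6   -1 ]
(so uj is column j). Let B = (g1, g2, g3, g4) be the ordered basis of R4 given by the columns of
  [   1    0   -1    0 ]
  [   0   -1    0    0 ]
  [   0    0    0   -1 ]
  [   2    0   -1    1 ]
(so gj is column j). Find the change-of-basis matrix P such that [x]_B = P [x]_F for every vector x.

[[0, 1, 2, -1], [-1, 2, -1, 0], [2, 1, 0, 1], [1, -2, 2, 2]]

Column j of P is [uj]_B, since P maps F-coordinates to B-coordinates.
Expressing u1 in B: u1 = 0·g1 - g2 + 2g3 + g4, so column 1 of P is (0, -1, 2, 1).
Doing the same for each uj gives P = [[0, 1, 2, -1], [-1, 2, -1, 0], [2, 1, 0, 1], [1, -2, 2, 2]].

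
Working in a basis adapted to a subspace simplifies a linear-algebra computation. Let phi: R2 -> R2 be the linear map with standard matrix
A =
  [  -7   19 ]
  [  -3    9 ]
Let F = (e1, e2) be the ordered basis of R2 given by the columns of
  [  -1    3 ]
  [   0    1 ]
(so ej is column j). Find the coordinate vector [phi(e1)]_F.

Compute phi(e1) = A e1 = [7, 3] in standard coordinates.
Then write this in F-coordinates: solve for y in y_1 e1 + y_2 e2 = [7, 3].
This gives y = [2, 3], which is column 1 of [phi]_F.

[2, 3]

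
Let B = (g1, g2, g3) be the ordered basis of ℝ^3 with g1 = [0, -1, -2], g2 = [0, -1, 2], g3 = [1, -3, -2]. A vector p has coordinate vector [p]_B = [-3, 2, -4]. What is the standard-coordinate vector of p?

By definition p = -3g1 + 2g2 - 4g3.
Summing componentwise gives [-4, 13, 18].

[-4, 13, 18]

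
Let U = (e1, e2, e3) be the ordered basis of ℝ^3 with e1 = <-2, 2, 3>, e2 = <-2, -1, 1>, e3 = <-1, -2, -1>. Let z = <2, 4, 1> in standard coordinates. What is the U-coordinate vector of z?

<1, -2, 0>

[z]_U is the unique c with M c = z, where M has columns e1, ..., e3.
Solving this 3x3 system gives c = (1, -2, 0).
Check: e1 - 2e2 + 0·e3 = <2, 4, 1>.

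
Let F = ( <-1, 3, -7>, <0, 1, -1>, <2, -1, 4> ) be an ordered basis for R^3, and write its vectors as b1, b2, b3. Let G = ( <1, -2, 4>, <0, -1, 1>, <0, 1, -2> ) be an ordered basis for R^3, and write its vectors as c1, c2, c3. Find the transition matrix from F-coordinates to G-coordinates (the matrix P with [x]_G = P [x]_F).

[[-1, 0, 2], [1, -1, -2], [2, 0, 1]]

Column j of P is [bj]_G, since P maps F-coordinates to G-coordinates.
Expressing b1 in G: b1 = -c1 + c2 + 2c3, so column 1 of P is <-1, 1, 2>.
Doing the same for each bj gives P = [[-1, 0, 2], [1, -1, -2], [2, 0, 1]].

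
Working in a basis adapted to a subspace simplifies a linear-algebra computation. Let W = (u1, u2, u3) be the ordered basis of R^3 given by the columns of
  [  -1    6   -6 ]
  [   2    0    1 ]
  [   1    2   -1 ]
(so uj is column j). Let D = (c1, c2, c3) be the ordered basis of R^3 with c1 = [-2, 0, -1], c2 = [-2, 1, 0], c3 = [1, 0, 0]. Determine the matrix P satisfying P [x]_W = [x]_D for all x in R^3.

[[-1, -2, 1], [2, 0, 1], [1, 2, -2]]

Take x = uj: its W-coordinates are the j-th standard unit vector, so P e_j — column j of P — equals [uj]_D.
u1 = -c1 + 2c2 + c3, giving column 1 = [-1, 2, 1]; repeating for each j gives P = [[-1, -2, 1], [2, 0, 1], [1, 2, -2]].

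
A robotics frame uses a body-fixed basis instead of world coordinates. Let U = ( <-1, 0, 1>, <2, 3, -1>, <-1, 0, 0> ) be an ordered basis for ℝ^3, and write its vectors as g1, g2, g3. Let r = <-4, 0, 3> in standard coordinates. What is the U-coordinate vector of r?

[r]_U is the unique c with M c = r, where M has columns g1, ..., g3.
Gaussian elimination on [M | r] yields c = (3, 0, 1).
Check: 3g1 + 0·g2 + g3 = <-4, 0, 3>.

<3, 0, 1>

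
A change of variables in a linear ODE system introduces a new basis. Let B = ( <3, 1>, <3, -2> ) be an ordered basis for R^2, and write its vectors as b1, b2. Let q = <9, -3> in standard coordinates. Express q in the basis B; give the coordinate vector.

[q]_B is the unique c with M c = q, where M has columns b1, b2.
System: 3c_1 + 3c_2 = 9, c_1 - 2c_2 = -3; solving gives c_1 = 1, c_2 = 2.
Check: b1 + 2b2 = <9, -3>.

<1, 2>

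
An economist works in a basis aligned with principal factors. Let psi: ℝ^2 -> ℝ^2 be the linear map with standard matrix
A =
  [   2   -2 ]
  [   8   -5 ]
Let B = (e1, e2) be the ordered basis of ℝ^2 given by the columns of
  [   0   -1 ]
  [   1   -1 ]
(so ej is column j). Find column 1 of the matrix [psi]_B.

Column 1 of [psi]_B is the B-coordinate vector of psi(e1).
In standard coordinates psi(e1) = A e1 = <-2, -5>.
Converting to B: <-2, -5> = -3e1 + 2e2, so the coordinate vector is <-3, 2>.

<-3, 2>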